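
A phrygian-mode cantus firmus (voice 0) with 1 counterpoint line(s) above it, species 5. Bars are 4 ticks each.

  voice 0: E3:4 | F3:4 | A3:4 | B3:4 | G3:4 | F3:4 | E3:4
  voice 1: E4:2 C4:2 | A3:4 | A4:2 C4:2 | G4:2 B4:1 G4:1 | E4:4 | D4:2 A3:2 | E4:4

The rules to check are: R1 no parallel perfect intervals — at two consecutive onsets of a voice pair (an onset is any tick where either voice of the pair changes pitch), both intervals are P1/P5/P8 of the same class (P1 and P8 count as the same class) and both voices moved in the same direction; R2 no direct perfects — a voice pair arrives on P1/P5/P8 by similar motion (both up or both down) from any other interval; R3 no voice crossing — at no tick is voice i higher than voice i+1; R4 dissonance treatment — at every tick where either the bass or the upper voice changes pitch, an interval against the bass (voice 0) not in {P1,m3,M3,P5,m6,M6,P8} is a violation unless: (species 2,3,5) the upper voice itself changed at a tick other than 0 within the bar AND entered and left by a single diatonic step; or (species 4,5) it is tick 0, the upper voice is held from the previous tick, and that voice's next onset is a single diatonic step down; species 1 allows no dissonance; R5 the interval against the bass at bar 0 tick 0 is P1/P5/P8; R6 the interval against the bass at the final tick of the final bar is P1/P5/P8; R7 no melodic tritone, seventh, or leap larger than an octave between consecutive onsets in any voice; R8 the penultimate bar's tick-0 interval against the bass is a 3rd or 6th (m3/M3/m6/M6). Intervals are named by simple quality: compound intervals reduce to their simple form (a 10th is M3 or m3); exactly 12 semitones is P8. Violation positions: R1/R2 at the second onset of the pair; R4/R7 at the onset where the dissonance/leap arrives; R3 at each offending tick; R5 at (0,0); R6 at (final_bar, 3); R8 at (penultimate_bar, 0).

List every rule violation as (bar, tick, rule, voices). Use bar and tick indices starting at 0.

bar 0: v0=E3 v1=E4 downbeat P8
bar 1: v0=F3 v1=A3 downbeat M3
bar 2: v0=A3 v1=A4 downbeat P8
bar 3: v0=B3 v1=G4 downbeat m6
bar 4: v0=G3 v1=E4 downbeat M6
bar 5: v0=F3 v1=D4 downbeat M6
bar 6: v0=E3 v1=E4 downbeat P8
  -> R2 @ bar 2 tick 0 v(0, 1): F3/A3 M3 -> A3/A4 P8 similar

(2, 0, R2, (0, 1))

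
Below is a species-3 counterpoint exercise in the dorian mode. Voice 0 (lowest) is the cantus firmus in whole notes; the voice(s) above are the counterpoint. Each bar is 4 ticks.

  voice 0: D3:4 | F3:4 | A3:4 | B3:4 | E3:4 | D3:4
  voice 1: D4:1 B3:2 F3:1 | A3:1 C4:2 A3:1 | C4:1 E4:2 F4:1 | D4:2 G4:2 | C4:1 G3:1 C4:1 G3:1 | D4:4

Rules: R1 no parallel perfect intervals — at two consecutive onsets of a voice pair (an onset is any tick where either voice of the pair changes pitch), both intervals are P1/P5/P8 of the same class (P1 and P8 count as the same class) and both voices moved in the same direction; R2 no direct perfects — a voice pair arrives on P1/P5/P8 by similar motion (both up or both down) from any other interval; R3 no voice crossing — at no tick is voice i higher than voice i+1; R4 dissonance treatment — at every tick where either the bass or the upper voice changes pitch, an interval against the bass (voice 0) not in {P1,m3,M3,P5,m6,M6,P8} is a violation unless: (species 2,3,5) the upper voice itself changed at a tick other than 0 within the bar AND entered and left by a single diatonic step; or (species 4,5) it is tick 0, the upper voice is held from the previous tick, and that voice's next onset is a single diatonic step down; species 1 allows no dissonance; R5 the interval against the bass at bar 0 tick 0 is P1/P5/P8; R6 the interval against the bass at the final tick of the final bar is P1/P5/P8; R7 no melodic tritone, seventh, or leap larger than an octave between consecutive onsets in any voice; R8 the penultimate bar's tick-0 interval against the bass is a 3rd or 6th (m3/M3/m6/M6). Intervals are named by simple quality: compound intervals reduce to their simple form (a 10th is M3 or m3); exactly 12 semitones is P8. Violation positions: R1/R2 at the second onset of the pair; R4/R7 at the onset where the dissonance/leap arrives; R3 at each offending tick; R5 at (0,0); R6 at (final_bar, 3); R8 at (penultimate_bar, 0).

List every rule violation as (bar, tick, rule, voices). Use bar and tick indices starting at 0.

bar 0: v0=D3 v1=D4 downbeat P8
bar 1: v0=F3 v1=A3 downbeat M3
bar 2: v0=A3 v1=C4 downbeat m3
bar 3: v0=B3 v1=D4 downbeat m3
bar 4: v0=E3 v1=C4 downbeat m6
bar 5: v0=D3 v1=D4 downbeat P8
  -> R7 @ bar 0 tick 3 v(1,): B3->F3 leap 6st

(0, 3, R7, (1,))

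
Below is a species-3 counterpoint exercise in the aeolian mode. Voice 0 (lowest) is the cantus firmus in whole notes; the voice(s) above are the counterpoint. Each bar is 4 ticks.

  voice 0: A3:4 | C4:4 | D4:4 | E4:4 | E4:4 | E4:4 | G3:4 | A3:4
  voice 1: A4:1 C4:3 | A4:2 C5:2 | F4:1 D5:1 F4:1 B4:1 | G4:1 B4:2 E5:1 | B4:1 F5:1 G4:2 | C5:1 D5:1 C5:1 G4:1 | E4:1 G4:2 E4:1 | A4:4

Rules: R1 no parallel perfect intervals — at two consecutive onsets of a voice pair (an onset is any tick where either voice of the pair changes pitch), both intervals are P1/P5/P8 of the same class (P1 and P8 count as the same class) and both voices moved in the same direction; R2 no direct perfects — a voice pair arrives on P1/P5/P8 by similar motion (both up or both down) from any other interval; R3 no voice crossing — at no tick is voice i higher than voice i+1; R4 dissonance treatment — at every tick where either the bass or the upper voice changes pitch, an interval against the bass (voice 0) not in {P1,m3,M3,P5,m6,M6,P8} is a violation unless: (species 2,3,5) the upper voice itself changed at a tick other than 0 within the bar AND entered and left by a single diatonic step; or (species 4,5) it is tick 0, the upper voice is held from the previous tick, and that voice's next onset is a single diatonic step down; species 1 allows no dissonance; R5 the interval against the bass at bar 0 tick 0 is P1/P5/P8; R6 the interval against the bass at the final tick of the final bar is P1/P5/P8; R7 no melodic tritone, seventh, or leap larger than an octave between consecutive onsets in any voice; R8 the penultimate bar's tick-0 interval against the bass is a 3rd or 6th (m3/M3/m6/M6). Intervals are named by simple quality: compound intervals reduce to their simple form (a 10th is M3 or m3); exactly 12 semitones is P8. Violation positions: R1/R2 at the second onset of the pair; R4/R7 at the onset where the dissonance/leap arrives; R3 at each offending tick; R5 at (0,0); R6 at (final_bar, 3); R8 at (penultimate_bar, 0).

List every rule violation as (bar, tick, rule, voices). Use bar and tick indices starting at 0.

(2, 3, R7, (1,))
(4, 1, R4, (0, 1))
(4, 1, R7, (1,))
(4, 2, R7, (1,))
(7, 0, R2, (0, 1))

bar 0: v0=A3 v1=A4 downbeat P8
bar 1: v0=C4 v1=A4 downbeat M6
bar 2: v0=D4 v1=F4 downbeat m3
bar 3: v0=E4 v1=G4 downbeat m3
bar 4: v0=E4 v1=B4 downbeat P5
bar 5: v0=E4 v1=C5 downbeat m6
bar 6: v0=G3 v1=E4 downbeat M6
bar 7: v0=A3 v1=A4 downbeat P8
  -> R7 @ bar 2 tick 3 v(1,): F4->B4 leap 6st
  -> R4 @ bar 4 tick 1 v(0, 1): E4/F5 m2 untreated
  -> R7 @ bar 4 tick 1 v(1,): B4->F5 leap 6st
  -> R7 @ bar 4 tick 2 v(1,): F5->G4 leap 10st
  -> R2 @ bar 7 tick 0 v(0, 1): G3/E4 M6 -> A3/A4 P8 similar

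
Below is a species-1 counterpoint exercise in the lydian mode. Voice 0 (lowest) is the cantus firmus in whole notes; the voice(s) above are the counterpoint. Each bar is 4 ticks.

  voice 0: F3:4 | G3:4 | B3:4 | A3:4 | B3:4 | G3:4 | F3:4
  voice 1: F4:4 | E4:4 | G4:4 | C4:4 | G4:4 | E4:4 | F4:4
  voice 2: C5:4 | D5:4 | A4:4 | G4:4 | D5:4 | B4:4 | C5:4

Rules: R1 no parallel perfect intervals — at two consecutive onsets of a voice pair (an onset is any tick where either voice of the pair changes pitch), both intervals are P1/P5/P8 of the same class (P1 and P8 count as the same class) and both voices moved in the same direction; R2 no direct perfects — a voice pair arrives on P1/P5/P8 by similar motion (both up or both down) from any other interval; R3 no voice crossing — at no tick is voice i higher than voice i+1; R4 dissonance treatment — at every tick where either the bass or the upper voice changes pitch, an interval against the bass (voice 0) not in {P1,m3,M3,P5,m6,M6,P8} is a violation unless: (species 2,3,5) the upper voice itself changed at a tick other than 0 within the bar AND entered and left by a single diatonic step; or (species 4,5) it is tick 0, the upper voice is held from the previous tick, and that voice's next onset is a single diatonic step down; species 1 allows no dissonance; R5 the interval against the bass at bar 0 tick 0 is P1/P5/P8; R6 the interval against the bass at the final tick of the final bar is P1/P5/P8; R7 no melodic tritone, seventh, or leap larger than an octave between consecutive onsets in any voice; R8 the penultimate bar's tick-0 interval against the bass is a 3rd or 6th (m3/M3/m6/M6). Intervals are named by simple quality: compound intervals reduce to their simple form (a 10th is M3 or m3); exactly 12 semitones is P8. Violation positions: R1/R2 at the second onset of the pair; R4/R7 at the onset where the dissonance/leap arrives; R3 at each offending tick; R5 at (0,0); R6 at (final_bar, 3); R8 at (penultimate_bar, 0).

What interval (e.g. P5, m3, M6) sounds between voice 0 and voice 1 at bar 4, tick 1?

m6

voice 0=B3 voice 1=G4 -> m6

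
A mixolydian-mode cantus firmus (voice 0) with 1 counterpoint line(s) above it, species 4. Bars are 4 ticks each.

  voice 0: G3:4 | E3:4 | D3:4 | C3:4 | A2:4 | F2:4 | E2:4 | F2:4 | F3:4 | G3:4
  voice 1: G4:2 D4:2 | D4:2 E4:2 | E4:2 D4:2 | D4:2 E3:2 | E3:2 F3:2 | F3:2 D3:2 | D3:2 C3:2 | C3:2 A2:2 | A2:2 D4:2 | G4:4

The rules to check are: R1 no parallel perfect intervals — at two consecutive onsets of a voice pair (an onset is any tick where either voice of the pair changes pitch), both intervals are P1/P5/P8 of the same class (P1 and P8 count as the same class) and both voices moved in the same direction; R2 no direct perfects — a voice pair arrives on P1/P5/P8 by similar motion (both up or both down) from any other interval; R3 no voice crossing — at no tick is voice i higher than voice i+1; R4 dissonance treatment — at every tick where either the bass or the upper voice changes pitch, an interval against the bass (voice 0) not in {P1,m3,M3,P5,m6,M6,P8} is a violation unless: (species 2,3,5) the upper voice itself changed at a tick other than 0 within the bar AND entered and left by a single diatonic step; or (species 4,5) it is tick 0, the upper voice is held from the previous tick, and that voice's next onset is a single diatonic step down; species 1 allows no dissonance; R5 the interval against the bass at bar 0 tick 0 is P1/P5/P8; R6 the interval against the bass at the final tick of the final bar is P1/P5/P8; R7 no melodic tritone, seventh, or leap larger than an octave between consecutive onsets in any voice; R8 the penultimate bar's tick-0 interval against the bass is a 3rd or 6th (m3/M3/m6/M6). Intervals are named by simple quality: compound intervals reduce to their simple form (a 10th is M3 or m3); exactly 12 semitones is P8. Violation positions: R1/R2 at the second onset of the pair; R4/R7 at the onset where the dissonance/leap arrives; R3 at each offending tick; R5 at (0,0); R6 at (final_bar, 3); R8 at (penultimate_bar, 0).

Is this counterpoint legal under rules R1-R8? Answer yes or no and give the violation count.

bar 0: v0=G3 v1=G4 (P8)
bar 1: v0=E3 v1=D4 (m7)
bar 2: v0=D3 v1=E4 (M2)
bar 3: v0=C3 v1=D4 (M2)
bar 4: v0=A2 v1=E3 (P5)
bar 5: v0=F2 v1=F3 (P8)
bar 6: v0=E2 v1=D3 (m7)
bar 7: v0=F2 v1=C3 (P5)
bar 8: v0=F3 v1=A2 (m6)
bar 9: v0=G3 v1=G4 (P8)
  R4 @ bar1.0: E3/D4 m7 untreated
  R4 @ bar3.0: C3/D4 M2 untreated
  R7 @ bar3.2: D4->E3 leap 10st
  R3 @ bar8.0: F3 above A2
  R3 @ bar8.1: F3 above A2
  R7 @ bar8.2: A2->D4 leap 17st
  R2 @ bar9.0: F3/D4 M6 -> G3/G4 P8 similar

No (7 violations)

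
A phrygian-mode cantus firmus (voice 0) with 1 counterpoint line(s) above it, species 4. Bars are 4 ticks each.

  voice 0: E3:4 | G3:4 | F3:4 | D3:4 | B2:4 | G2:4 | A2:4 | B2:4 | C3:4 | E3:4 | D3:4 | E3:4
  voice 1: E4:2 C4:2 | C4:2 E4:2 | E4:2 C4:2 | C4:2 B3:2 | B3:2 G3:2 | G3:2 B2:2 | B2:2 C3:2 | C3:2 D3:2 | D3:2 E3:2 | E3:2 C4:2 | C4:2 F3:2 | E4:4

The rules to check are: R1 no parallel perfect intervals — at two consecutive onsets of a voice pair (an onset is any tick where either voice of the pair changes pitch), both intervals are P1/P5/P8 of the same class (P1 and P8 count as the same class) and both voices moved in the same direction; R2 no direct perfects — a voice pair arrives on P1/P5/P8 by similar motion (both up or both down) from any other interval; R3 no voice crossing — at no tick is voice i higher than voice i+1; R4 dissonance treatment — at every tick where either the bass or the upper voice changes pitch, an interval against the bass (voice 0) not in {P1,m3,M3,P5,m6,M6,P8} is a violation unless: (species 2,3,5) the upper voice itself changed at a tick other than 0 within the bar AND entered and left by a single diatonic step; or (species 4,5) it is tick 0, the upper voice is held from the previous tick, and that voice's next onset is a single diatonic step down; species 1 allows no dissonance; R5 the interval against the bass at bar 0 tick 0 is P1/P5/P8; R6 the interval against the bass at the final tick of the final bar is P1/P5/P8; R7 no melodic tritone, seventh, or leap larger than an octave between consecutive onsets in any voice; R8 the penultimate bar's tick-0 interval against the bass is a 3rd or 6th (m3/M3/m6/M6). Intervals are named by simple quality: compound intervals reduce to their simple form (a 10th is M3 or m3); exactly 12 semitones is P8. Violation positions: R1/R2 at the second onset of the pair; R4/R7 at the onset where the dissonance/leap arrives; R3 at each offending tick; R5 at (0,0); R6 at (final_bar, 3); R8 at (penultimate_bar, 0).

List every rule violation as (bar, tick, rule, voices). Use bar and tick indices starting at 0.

(1, 0, R4, (0, 1))
(2, 0, R4, (0, 1))
(6, 0, R4, (0, 1))
(7, 0, R4, (0, 1))
(8, 0, R4, (0, 1))
(10, 0, R4, (0, 1))
(10, 0, R8, (0, 1))
(11, 0, R2, (0, 1))
(11, 0, R7, (1,))

bar 0: v0=E3 v1=E4 downbeat P8
bar 1: v0=G3 v1=C4 downbeat P4
bar 2: v0=F3 v1=E4 downbeat M7
bar 3: v0=D3 v1=C4 downbeat m7
bar 4: v0=B2 v1=B3 downbeat P8
bar 5: v0=G2 v1=G3 downbeat P8
bar 6: v0=A2 v1=B2 downbeat M2
bar 7: v0=B2 v1=C3 downbeat m2
bar 8: v0=C3 v1=D3 downbeat M2
bar 9: v0=E3 v1=E3 downbeat P1
bar 10: v0=D3 v1=C4 downbeat m7
bar 11: v0=E3 v1=E4 downbeat P8
  -> R4 @ bar 1 tick 0 v(0, 1): G3/C4 P4 untreated
  -> R4 @ bar 2 tick 0 v(0, 1): F3/E4 M7 untreated
  -> R4 @ bar 6 tick 0 v(0, 1): A2/B2 M2 untreated
  -> R4 @ bar 7 tick 0 v(0, 1): B2/C3 m2 untreated
  -> R4 @ bar 8 tick 0 v(0, 1): C3/D3 M2 untreated
  -> R4 @ bar 10 tick 0 v(0, 1): D3/C4 m7 untreated
  -> R8 @ bar 10 tick 0 v(0, 1): penult m7 not 3rd/6th
  -> R2 @ bar 11 tick 0 v(0, 1): D3/F3 m3 -> E3/E4 P8 similar
  -> R7 @ bar 11 tick 0 v(1,): F3->E4 leap 11st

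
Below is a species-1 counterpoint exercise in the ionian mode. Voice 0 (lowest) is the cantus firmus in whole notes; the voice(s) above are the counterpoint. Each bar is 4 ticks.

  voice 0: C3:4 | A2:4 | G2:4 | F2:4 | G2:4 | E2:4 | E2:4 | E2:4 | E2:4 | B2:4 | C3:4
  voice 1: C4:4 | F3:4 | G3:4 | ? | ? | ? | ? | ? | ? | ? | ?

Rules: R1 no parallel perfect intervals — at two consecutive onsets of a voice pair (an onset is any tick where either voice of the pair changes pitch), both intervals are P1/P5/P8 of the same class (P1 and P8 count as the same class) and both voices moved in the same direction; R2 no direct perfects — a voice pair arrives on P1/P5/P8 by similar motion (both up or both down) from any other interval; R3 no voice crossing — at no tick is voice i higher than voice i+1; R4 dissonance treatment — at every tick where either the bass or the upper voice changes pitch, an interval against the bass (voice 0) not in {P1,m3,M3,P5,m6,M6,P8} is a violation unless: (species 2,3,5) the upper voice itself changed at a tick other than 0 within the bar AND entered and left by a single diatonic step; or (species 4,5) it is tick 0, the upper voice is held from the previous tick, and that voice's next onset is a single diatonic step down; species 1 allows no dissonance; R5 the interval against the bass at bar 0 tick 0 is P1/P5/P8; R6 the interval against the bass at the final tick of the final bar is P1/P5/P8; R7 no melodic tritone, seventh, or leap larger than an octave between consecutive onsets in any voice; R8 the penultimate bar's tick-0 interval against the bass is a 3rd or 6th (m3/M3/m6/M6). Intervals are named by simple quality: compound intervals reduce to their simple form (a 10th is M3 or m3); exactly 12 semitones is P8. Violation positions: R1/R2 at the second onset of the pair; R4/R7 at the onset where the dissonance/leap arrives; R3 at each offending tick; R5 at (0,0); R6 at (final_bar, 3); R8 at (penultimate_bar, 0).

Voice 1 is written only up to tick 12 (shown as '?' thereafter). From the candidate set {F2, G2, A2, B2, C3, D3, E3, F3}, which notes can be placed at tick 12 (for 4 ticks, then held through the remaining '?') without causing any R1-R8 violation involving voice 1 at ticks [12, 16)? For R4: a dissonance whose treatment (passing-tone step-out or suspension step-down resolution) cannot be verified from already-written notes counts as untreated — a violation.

F2: violates R1,R7
G2: violates R4
A2: violates R7
B2: violates R4
C3: violates R2
D3: legal
E3: violates R4
F3: violates R1

{D3}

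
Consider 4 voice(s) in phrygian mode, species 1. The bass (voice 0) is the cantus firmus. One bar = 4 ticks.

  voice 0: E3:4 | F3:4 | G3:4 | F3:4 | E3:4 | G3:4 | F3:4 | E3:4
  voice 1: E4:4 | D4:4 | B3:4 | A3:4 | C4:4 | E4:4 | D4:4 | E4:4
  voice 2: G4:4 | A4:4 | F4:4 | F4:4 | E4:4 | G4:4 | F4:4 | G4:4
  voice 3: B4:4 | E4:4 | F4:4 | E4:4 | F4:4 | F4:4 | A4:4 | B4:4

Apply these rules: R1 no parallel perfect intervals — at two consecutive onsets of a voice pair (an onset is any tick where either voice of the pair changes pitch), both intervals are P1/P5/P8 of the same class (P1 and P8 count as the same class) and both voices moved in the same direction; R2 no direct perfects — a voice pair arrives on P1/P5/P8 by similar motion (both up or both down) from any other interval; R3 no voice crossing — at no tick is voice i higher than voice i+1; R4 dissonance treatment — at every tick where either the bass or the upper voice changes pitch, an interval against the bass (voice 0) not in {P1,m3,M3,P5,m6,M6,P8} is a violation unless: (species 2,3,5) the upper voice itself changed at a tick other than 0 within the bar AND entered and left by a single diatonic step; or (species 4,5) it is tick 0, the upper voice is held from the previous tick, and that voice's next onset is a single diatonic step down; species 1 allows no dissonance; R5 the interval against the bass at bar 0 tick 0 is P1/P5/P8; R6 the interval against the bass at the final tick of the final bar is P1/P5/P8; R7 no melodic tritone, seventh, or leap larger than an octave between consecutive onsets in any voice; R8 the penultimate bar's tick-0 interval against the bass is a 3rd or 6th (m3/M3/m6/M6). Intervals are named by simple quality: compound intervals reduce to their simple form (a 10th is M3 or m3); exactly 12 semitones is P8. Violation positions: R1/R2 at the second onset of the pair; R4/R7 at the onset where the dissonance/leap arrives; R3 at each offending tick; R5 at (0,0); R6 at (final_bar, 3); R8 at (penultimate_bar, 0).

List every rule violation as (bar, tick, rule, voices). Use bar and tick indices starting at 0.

(0, 0, R5, (0, 2))
(1, 0, R3, (2, 3))
(1, 0, R4, (0, 3))
(1, 1, R3, (2, 3))
(1, 2, R3, (2, 3))
(1, 3, R3, (2, 3))
(2, 0, R4, (0, 2))
(2, 0, R4, (0, 3))
(3, 0, R2, (1, 3))
(3, 0, R3, (2, 3))
(3, 0, R4, (0, 3))
(3, 1, R3, (2, 3))
(3, 2, R3, (2, 3))
(3, 3, R3, (2, 3))
(4, 0, R1, (0, 2))
(4, 0, R4, (0, 3))
(5, 0, R1, (0, 2))
(5, 0, R3, (2, 3))
(5, 0, R4, (0, 3))
(5, 1, R3, (2, 3))
(5, 2, R3, (2, 3))
(5, 3, R3, (2, 3))
(6, 0, R1, (0, 2))
(6, 0, R8, (0, 2))
(7, 0, R1, (1, 3))
(7, 3, R6, (0, 2))

bar 0: v0=E3 v1=E4 v2=G4 v3=B4 downbeat P5
bar 1: v0=F3 v1=D4 v2=A4 v3=E4 downbeat M7
bar 2: v0=G3 v1=B3 v2=F4 v3=F4 downbeat m7
bar 3: v0=F3 v1=A3 v2=F4 v3=E4 downbeat M7
bar 4: v0=E3 v1=C4 v2=E4 v3=F4 downbeat m2
bar 5: v0=G3 v1=E4 v2=G4 v3=F4 downbeat m7
bar 6: v0=F3 v1=D4 v2=F4 v3=A4 downbeat M3
bar 7: v0=E3 v1=E4 v2=G4 v3=B4 downbeat P5
  -> R5 @ bar 0 tick 0 v(0, 2): opens on m3
  -> R3 @ bar 1 tick 0 v(2, 3): A4 above E4
  -> R4 @ bar 1 tick 0 v(0, 3): F3/E4 M7 untreated
  -> R3 @ bar 1 tick 1 v(2, 3): A4 above E4
  -> R3 @ bar 1 tick 2 v(2, 3): A4 above E4
  -> R3 @ bar 1 tick 3 v(2, 3): A4 above E4
  -> R4 @ bar 2 tick 0 v(0, 2): G3/F4 m7 untreated
  -> R4 @ bar 2 tick 0 v(0, 3): G3/F4 m7 untreated
  -> R2 @ bar 3 tick 0 v(1, 3): B3/F4 TT -> A3/E4 P5 similar
  -> R3 @ bar 3 tick 0 v(2, 3): F4 above E4
  -> R4 @ bar 3 tick 0 v(0, 3): F3/E4 M7 untreated
  -> R3 @ bar 3 tick 1 v(2, 3): F4 above E4
  -> R3 @ bar 3 tick 2 v(2, 3): F4 above E4
  -> R3 @ bar 3 tick 3 v(2, 3): F4 above E4
  -> R1 @ bar 4 tick 0 v(0, 2): F3/F4 P8 -> E3/E4 P8 similar
  -> R4 @ bar 4 tick 0 v(0, 3): E3/F4 m2 untreated
  -> R1 @ bar 5 tick 0 v(0, 2): E3/E4 P8 -> G3/G4 P8 similar
  -> R3 @ bar 5 tick 0 v(2, 3): G4 above F4
  -> R4 @ bar 5 tick 0 v(0, 3): G3/F4 m7 untreated
  -> R3 @ bar 5 tick 1 v(2, 3): G4 above F4
  -> R3 @ bar 5 tick 2 v(2, 3): G4 above F4
  -> R3 @ bar 5 tick 3 v(2, 3): G4 above F4
  -> R1 @ bar 6 tick 0 v(0, 2): G3/G4 P8 -> F3/F4 P8 similar
  -> R8 @ bar 6 tick 0 v(0, 2): penult P8 not 3rd/6th
  -> R1 @ bar 7 tick 0 v(1, 3): D4/A4 P5 -> E4/B4 P5 similar
  -> R6 @ bar 7 tick 3 v(0, 2): closes on m3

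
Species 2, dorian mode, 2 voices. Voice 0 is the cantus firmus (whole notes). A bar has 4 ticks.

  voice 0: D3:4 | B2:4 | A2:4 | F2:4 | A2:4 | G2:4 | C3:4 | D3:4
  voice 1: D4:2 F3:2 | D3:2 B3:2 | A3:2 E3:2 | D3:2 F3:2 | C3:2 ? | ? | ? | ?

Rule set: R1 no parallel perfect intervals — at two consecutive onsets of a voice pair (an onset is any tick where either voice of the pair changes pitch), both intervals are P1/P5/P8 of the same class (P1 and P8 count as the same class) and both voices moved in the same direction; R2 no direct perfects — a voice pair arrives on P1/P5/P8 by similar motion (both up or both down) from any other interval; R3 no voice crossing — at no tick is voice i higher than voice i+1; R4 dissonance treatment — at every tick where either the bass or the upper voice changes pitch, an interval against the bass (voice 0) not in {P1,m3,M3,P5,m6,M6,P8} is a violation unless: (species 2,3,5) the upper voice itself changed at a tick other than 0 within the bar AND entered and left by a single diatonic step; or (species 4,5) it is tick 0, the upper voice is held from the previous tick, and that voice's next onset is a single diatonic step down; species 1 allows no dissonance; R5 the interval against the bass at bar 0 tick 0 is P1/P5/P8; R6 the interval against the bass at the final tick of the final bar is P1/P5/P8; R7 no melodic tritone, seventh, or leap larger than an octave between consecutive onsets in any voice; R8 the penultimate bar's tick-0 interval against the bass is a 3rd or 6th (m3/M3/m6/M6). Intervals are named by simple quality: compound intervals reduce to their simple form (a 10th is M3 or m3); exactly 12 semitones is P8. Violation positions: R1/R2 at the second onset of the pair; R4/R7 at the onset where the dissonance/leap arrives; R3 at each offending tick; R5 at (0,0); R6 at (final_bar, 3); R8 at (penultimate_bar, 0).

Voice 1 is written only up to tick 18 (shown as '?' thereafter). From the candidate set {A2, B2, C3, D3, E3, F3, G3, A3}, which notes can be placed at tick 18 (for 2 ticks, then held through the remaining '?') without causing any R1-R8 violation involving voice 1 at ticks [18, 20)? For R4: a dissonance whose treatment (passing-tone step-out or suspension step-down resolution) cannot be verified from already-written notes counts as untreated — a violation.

A2: legal
B2: violates R4
C3: legal
D3: violates R4
E3: legal
F3: legal
G3: violates R4
A3: legal

{A2, A3, C3, E3, F3}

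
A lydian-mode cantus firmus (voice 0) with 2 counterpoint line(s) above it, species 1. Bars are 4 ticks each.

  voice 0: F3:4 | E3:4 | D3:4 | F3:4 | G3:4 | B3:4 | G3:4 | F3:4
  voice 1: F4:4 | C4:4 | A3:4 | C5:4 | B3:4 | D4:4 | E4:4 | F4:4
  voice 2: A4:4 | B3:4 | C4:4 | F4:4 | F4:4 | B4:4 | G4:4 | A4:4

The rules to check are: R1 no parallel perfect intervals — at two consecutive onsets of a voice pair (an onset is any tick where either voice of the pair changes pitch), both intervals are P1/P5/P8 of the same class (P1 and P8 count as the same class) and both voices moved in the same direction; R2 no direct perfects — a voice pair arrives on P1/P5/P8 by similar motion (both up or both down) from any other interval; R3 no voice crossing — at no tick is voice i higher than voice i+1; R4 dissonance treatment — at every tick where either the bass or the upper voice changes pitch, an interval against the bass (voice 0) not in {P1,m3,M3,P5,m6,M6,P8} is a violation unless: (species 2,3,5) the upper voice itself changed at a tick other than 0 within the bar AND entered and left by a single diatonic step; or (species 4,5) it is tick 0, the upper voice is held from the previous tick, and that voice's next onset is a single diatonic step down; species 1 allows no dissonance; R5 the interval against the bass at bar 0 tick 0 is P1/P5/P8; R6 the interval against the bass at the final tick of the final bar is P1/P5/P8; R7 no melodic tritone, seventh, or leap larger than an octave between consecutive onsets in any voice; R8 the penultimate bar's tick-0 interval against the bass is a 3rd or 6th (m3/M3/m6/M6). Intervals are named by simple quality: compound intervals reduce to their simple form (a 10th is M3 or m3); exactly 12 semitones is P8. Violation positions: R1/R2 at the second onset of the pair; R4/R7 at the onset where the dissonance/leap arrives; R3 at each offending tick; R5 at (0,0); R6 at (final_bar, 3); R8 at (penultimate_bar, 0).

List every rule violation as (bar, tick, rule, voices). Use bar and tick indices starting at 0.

(0, 0, R5, (0, 2))
(1, 0, R2, (0, 2))
(1, 0, R3, (1, 2))
(1, 0, R7, (2,))
(1, 1, R3, (1, 2))
(1, 2, R3, (1, 2))
(1, 3, R3, (1, 2))
(2, 0, R2, (0, 1))
(2, 0, R4, (0, 2))
(3, 0, R1, (0, 1))
(3, 0, R2, (0, 2))
(3, 0, R2, (1, 2))
(3, 0, R3, (1, 2))
(3, 0, R7, (1,))
(3, 1, R3, (1, 2))
(3, 2, R3, (1, 2))
(3, 3, R3, (1, 2))
(4, 0, R4, (0, 2))
(4, 0, R7, (1,))
(5, 0, R2, (0, 2))
(5, 0, R7, (2,))
(6, 0, R1, (0, 2))
(6, 0, R8, (0, 2))
(7, 3, R6, (0, 2))

bar 0: v0=F3 v1=F4 v2=A4 downbeat M3
bar 1: v0=E3 v1=C4 v2=B3 downbeat P5
bar 2: v0=D3 v1=A3 v2=C4 downbeat m7
bar 3: v0=F3 v1=C5 v2=F4 downbeat P8
bar 4: v0=G3 v1=B3 v2=F4 downbeat m7
bar 5: v0=B3 v1=D4 v2=B4 downbeat P8
bar 6: v0=G3 v1=E4 v2=G4 downbeat P8
bar 7: v0=F3 v1=F4 v2=A4 downbeat M3
  -> R5 @ bar 0 tick 0 v(0, 2): opens on M3
  -> R2 @ bar 1 tick 0 v(0, 2): F3/A4 M3 -> E3/B3 P5 similar
  -> R3 @ bar 1 tick 0 v(1, 2): C4 above B3
  -> R7 @ bar 1 tick 0 v(2,): A4->B3 leap 10st
  -> R3 @ bar 1 tick 1 v(1, 2): C4 above B3
  -> R3 @ bar 1 tick 2 v(1, 2): C4 above B3
  -> R3 @ bar 1 tick 3 v(1, 2): C4 above B3
  -> R2 @ bar 2 tick 0 v(0, 1): E3/C4 m6 -> D3/A3 P5 similar
  -> R4 @ bar 2 tick 0 v(0, 2): D3/C4 m7 untreated
  -> R1 @ bar 3 tick 0 v(0, 1): D3/A3 P5 -> F3/C5 P5 similar
  -> R2 @ bar 3 tick 0 v(0, 2): D3/C4 m7 -> F3/F4 P8 similar
  -> R2 @ bar 3 tick 0 v(1, 2): A3/C4 m3 -> C5/F4 P5 similar
  -> R3 @ bar 3 tick 0 v(1, 2): C5 above F4
  -> R7 @ bar 3 tick 0 v(1,): A3->C5 leap 15st
  -> R3 @ bar 3 tick 1 v(1, 2): C5 above F4
  -> R3 @ bar 3 tick 2 v(1, 2): C5 above F4
  -> R3 @ bar 3 tick 3 v(1, 2): C5 above F4
  -> R4 @ bar 4 tick 0 v(0, 2): G3/F4 m7 untreated
  -> R7 @ bar 4 tick 0 v(1,): C5->B3 leap 13st
  -> R2 @ bar 5 tick 0 v(0, 2): G3/F4 m7 -> B3/B4 P8 similar
  -> R7 @ bar 5 tick 0 v(2,): F4->B4 leap 6st
  -> R1 @ bar 6 tick 0 v(0, 2): B3/B4 P8 -> G3/G4 P8 similar
  -> R8 @ bar 6 tick 0 v(0, 2): penult P8 not 3rd/6th
  -> R6 @ bar 7 tick 3 v(0, 2): closes on M3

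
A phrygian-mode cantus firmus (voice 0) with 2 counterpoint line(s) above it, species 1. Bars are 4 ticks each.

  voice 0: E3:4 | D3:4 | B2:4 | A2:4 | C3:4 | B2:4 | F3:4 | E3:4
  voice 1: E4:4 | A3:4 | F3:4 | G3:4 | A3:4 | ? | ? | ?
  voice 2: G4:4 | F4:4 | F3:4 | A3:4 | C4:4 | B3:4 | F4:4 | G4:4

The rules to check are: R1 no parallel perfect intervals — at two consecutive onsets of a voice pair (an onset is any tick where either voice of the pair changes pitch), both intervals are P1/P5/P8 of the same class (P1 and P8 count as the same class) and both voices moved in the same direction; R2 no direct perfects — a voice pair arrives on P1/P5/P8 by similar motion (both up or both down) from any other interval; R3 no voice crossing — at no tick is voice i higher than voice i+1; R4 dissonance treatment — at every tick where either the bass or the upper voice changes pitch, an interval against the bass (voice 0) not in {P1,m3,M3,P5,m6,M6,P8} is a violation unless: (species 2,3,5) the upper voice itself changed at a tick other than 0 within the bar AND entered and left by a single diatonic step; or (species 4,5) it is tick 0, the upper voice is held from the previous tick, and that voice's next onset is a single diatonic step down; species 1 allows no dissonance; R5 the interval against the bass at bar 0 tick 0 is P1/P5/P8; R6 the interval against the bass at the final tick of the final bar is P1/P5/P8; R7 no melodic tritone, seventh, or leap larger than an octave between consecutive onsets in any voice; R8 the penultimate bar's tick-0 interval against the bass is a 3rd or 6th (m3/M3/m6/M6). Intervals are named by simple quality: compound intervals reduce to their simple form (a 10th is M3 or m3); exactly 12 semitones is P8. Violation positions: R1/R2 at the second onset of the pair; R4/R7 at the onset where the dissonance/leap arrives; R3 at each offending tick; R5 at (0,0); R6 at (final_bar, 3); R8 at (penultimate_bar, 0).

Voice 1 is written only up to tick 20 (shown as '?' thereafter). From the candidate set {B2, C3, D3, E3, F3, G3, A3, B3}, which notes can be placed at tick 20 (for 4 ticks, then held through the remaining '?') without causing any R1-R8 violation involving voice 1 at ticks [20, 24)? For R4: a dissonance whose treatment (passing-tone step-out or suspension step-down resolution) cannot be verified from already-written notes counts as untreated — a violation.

B2: violates R2,R7
C3: violates R4
D3: legal
E3: violates R2,R4
F3: violates R4
G3: legal
A3: violates R4
B3: legal

{B3, D3, G3}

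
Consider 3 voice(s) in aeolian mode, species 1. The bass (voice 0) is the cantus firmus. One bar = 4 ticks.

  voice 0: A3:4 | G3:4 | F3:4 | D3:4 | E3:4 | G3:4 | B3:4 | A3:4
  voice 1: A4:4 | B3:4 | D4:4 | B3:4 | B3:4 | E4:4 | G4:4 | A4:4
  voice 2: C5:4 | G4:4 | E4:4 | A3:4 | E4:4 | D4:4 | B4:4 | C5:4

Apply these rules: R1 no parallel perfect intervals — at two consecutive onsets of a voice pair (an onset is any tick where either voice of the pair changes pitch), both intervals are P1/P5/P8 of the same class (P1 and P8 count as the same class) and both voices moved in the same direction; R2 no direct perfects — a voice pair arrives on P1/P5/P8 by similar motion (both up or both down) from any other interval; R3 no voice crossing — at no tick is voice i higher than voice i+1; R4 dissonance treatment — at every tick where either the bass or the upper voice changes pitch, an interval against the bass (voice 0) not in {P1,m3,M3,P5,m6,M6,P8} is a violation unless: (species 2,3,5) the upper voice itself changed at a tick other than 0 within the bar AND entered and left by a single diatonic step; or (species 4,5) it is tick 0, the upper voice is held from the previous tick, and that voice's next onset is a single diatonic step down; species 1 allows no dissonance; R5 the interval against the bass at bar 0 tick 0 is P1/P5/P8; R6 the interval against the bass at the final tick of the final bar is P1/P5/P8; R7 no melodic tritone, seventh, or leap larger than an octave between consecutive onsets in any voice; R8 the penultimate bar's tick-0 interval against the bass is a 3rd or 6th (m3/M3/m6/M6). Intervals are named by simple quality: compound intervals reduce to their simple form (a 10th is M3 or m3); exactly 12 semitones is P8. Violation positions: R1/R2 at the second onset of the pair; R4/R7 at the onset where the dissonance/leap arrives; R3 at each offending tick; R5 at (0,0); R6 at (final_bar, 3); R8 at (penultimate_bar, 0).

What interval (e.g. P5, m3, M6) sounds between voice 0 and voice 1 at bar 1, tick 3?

M3

voice 0=G3 voice 1=B3 -> M3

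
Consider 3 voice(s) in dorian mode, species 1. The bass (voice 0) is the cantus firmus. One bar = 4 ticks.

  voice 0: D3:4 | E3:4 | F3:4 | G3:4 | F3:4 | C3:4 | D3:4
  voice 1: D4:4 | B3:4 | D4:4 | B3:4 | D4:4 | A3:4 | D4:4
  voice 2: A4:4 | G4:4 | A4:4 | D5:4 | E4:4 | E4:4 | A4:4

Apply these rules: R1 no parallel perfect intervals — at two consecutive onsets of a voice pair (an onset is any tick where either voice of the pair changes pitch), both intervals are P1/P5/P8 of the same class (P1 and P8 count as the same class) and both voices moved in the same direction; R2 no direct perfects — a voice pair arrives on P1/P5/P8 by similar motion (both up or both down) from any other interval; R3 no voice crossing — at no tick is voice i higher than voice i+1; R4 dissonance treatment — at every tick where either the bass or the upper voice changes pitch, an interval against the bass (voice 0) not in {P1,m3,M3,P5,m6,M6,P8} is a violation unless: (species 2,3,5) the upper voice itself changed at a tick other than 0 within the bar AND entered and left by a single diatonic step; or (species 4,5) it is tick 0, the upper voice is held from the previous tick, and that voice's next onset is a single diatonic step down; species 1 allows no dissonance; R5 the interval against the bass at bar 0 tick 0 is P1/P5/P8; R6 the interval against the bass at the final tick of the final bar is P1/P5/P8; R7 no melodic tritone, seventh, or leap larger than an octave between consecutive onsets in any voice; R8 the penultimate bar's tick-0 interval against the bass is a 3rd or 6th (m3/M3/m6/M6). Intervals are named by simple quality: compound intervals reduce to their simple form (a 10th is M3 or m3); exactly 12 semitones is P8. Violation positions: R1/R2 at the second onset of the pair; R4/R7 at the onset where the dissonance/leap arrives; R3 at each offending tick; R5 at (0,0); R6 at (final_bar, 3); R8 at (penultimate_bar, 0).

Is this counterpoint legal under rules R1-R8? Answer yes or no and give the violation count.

No (7 violations)

bar 0: v0=D3 v1=D4 v2=A4 (P5)
bar 1: v0=E3 v1=B3 v2=G4 (m3)
bar 2: v0=F3 v1=D4 v2=A4 (M3)
bar 3: v0=G3 v1=B3 v2=D5 (P5)
bar 4: v0=F3 v1=D4 v2=E4 (M7)
bar 5: v0=C3 v1=A3 v2=E4 (M3)
bar 6: v0=D3 v1=D4 v2=A4 (P5)
  R2 @ bar2.0: B3/G4 m6 -> D4/A4 P5 similar
  R2 @ bar3.0: F3/A4 M3 -> G3/D5 P5 similar
  R4 @ bar4.0: F3/E4 M7 untreated
  R7 @ bar4.0: D5->E4 leap 10st
  R1 @ bar6.0: A3/E4 P5 -> D4/A4 P5 similar
  R2 @ bar6.0: C3/A3 M6 -> D3/D4 P8 similar
  R2 @ bar6.0: C3/E4 M3 -> D3/A4 P5 similar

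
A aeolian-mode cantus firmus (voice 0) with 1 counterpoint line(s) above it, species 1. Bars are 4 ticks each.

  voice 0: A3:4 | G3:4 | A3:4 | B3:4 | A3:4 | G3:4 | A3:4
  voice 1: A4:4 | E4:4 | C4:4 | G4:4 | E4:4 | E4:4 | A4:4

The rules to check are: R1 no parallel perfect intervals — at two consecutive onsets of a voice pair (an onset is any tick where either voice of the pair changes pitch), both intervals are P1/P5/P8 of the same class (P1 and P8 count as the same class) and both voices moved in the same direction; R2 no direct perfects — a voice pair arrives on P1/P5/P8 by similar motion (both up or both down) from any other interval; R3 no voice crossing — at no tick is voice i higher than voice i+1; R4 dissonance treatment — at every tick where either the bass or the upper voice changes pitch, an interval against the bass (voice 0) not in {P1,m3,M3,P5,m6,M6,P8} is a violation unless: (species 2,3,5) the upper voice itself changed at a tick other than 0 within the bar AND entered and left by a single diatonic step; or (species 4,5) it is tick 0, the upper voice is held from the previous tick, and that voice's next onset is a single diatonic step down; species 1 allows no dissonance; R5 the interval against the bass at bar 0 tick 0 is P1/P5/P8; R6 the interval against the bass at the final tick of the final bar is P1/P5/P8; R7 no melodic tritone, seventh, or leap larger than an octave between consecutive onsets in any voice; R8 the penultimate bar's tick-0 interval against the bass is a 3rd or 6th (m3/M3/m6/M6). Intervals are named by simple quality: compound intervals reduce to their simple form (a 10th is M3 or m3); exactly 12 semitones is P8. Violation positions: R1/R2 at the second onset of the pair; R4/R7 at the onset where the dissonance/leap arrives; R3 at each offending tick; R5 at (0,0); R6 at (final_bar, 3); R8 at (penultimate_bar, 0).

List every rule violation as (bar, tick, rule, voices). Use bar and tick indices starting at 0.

bar 0: v0=A3 v1=A4 downbeat P8
bar 1: v0=G3 v1=E4 downbeat M6
bar 2: v0=A3 v1=C4 downbeat m3
bar 3: v0=B3 v1=G4 downbeat m6
bar 4: v0=A3 v1=E4 downbeat P5
bar 5: v0=G3 v1=E4 downbeat M6
bar 6: v0=A3 v1=A4 downbeat P8
  -> R2 @ bar 4 tick 0 v(0, 1): B3/G4 m6 -> A3/E4 P5 similar
  -> R2 @ bar 6 tick 0 v(0, 1): G3/E4 M6 -> A3/A4 P8 similar

(4, 0, R2, (0, 1))
(6, 0, R2, (0, 1))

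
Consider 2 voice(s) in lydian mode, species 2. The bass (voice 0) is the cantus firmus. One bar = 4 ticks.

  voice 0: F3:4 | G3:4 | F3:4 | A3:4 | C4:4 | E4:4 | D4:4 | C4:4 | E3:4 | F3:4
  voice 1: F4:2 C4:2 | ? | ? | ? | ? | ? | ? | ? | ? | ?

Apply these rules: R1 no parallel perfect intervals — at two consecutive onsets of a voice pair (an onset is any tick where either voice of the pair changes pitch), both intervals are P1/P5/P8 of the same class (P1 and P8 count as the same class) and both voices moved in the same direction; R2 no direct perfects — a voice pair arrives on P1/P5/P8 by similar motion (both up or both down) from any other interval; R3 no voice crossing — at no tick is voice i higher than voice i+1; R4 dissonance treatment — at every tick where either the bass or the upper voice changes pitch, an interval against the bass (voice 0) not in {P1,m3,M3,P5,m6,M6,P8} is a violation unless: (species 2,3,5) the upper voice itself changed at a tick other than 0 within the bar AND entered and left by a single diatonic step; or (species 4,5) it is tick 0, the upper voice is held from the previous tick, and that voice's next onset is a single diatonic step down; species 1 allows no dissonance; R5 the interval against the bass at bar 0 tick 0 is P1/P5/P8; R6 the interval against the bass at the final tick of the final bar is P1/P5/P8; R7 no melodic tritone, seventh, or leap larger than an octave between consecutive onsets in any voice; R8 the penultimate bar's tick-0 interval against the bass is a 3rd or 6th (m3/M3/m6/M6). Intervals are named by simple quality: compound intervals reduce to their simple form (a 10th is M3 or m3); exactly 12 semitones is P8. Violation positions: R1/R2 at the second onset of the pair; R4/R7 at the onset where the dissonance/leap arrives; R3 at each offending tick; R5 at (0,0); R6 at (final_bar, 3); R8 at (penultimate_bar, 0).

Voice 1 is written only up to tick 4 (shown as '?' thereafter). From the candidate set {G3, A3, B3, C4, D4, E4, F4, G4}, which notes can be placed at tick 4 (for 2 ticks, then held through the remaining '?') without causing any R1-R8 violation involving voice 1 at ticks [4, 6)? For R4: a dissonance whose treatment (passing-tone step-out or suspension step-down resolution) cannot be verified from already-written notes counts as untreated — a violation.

G3: legal
A3: violates R4
B3: legal
C4: violates R4
D4: violates R1
E4: legal
F4: violates R4
G4: violates R2

{B3, E4, G3}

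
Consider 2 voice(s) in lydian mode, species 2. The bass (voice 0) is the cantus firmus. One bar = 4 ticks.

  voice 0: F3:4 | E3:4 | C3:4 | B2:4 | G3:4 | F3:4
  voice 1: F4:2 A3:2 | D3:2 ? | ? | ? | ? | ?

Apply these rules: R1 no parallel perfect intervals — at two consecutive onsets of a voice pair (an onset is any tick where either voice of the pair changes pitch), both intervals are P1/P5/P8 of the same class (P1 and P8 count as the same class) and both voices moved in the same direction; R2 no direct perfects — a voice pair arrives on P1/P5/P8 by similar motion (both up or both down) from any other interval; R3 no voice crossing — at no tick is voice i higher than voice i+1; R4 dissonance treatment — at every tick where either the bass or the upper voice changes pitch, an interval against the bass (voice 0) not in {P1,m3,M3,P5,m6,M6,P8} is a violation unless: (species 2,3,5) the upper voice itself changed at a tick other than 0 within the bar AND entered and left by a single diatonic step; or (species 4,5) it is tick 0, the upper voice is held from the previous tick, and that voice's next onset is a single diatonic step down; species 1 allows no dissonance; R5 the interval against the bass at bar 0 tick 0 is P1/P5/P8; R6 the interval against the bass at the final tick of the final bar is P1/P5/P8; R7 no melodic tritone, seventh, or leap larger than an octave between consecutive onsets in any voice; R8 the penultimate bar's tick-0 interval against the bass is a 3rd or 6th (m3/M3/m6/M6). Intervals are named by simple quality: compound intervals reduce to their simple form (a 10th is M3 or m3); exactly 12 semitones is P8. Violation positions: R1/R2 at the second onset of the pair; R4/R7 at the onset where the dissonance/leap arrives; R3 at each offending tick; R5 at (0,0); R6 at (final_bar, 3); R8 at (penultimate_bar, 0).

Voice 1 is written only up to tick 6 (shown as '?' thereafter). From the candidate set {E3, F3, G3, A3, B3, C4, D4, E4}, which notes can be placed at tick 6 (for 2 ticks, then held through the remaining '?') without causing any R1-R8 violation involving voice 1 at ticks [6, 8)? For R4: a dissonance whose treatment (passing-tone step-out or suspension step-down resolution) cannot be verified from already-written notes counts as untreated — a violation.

E3: legal
F3: violates R4
G3: legal
A3: violates R4
B3: legal
C4: violates R7
D4: violates R4
E4: violates R7

{B3, E3, G3}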